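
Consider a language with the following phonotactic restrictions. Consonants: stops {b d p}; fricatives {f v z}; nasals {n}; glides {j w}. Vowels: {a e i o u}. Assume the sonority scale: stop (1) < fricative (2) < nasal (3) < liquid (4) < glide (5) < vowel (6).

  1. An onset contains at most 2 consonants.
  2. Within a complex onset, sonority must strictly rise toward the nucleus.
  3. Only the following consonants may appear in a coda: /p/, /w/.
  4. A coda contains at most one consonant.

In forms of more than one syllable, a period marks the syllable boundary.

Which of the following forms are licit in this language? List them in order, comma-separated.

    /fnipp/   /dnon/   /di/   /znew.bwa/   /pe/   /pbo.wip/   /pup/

/di/, /znew.bwa/, /pe/, /pup/

/fnipp/ — violates constraint 4: syllable 1 coda /pp/ has 2 consonants (> 1) → illicit
/dnon/ — violates constraint 3: syllable 1 coda contains /n/, which is not a licensed coda consonant → illicit
/di/ — σ1 onset /d/, coda /∅/ ok → licit
/znew.bwa/ — σ1 onset /zn/ (2→3 rises), coda /w/ ok; σ2 onset /bw/ (1→5 rises), coda /∅/ ok → licit
/pe/ — σ1 onset /p/, coda /∅/ ok → licit
/pbo.wip/ — violates constraint 2: syllable 1 onset /pb/: /p/ (stop, 1) → /b/ (stop, 1) does not rise → illicit
/pup/ — σ1 onset /p/, coda /p/ ok → licit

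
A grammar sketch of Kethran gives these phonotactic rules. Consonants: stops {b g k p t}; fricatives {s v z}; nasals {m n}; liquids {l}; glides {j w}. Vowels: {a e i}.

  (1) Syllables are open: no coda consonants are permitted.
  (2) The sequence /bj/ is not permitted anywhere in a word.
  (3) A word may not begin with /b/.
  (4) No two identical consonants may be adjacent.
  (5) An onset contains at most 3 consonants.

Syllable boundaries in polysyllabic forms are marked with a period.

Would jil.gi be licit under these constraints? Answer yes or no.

jil.gi — violates constraint 1: syllable 1 coda /l/ has 1 consonant (> 0) → illicit

no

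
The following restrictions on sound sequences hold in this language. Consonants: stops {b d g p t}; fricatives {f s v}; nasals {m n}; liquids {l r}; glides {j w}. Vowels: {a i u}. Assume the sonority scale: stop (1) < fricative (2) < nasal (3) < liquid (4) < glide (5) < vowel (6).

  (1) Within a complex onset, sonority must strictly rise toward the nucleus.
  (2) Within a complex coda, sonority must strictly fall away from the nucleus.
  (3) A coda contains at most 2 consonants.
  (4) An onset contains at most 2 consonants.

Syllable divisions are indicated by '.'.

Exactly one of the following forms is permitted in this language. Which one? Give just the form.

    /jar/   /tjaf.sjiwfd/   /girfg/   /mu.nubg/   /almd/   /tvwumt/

/jar/ — σ1 onset /j/, coda /r/ ok → permitted
/tjaf.sjiwfd/ — violates constraint 3: syllable 2 coda /wfd/ has 3 consonants (> 2) → not permitted
/girfg/ — violates constraint 3: syllable 1 coda /rfg/ has 3 consonants (> 2) → not permitted
/mu.nubg/ — violates constraint 2: syllable 2 coda /bg/: /b/ (stop, 1) → /g/ (stop, 1) does not fall → not permitted
/almd/ — violates constraint 3: syllable 1 coda /lmd/ has 3 consonants (> 2) → not permitted
/tvwumt/ — violates constraint 4: syllable 1 onset /tvw/ has 3 consonants (> 2) → not permitted

/jar/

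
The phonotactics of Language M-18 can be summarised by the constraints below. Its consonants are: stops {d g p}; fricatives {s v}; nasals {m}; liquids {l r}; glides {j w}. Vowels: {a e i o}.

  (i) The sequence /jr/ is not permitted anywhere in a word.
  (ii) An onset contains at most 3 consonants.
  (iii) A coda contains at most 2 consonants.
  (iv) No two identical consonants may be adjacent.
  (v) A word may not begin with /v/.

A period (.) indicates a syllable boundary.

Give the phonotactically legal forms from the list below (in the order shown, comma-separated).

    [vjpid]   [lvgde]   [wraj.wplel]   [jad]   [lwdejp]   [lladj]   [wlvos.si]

[vjpid] — violates constraint (v): word begins with /v/ → phonotactically illegal
[lvgde] — violates constraint (ii): syllable 1 onset /lvgd/ has 4 consonants (> 3) → phonotactically illegal
[wraj.wplel] — σ1 onset /wr/ (2C), coda /j/ ok; σ2 onset /wpl/ (3C), coda /l/ ok → phonotactically legal
[jad] — σ1 onset /j/, coda /d/ ok → phonotactically legal
[lwdejp] — σ1 onset /lwd/ (3C), coda /jp/ (2C) ok → phonotactically legal
[lladj] — violates constraint (iv): adjacent identical consonants /ll/ → phonotactically illegal
[wlvos.si] — violates constraint (iv): adjacent identical consonants /ss/ → phonotactically illegal

[wraj.wplel], [jad], [lwdejp]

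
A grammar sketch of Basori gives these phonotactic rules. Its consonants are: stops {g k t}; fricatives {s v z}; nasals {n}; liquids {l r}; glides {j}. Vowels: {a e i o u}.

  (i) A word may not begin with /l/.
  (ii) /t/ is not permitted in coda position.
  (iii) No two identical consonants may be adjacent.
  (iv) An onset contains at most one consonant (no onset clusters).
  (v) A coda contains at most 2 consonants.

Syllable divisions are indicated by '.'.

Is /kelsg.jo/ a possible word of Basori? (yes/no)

no

/kelsg.jo/ — violates constraint (v): syllable 1 coda /lsg/ has 3 consonants (> 2) → illicit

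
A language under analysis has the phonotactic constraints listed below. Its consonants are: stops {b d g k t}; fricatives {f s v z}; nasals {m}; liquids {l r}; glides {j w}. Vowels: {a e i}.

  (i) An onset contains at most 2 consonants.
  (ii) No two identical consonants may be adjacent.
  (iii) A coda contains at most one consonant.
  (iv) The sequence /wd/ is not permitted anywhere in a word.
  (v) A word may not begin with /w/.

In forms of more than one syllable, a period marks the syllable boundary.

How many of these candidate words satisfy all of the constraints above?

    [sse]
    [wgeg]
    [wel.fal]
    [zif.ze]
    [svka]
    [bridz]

[sse] — violates constraint (ii): adjacent identical consonants /ss/ → not permitted
[wgeg] — violates constraint (v): word begins with /w/ → not permitted
[wel.fal] — violates constraint (v): word begins with /w/ → not permitted
[zif.ze] — σ1 onset /z/, coda /f/ ok; σ2 onset /z/, coda /∅/ ok → permitted
[svka] — violates constraint (i): syllable 1 onset /svk/ has 3 consonants (> 2) → not permitted
[bridz] — violates constraint (iii): syllable 1 coda /dz/ has 2 consonants (> 1) → not permitted
Permitted: [zif.ze] → 1.

1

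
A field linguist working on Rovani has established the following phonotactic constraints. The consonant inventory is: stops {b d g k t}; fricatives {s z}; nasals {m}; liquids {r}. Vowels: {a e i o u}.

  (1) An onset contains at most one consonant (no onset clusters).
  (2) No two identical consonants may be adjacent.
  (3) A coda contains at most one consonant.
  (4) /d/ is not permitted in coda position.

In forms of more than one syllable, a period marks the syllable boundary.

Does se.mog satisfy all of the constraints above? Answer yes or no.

yes

se.mog — σ1 onset /s/, coda /∅/ ok; σ2 onset /m/, coda /g/ ok → permitted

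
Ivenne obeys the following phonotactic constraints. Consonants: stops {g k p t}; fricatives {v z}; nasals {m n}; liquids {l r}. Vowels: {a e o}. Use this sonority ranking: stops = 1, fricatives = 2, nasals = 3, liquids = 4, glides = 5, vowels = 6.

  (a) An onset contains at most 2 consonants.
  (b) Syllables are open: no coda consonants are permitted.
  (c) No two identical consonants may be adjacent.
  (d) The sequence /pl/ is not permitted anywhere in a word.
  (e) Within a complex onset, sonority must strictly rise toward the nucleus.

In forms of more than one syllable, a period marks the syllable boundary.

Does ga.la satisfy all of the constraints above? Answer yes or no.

yes

ga.la — σ1 onset /g/, coda /∅/ ok; σ2 onset /l/, coda /∅/ ok → licit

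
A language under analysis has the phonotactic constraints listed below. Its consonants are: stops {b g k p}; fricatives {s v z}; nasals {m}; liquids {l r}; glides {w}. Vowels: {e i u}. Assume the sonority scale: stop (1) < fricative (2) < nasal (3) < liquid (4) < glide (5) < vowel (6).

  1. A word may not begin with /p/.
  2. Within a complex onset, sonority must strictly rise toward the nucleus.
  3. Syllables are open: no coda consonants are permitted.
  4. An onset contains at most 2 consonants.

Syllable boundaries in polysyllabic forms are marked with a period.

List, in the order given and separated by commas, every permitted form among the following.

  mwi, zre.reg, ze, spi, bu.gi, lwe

mwi — σ1 onset /mw/ (3→5 rises), coda /∅/ ok → permitted
zre.reg — violates constraint 3: syllable 2 coda /g/ has 1 consonant (> 0) → not permitted
ze — σ1 onset /z/, coda /∅/ ok → permitted
spi — violates constraint 2: syllable 1 onset /sp/: /s/ (fricative, 2) → /p/ (stop, 1) does not rise → not permitted
bu.gi — σ1 onset /b/, coda /∅/ ok; σ2 onset /g/, coda /∅/ ok → permitted
lwe — σ1 onset /lw/ (4→5 rises), coda /∅/ ok → permitted

mwi, ze, bu.gi, lwe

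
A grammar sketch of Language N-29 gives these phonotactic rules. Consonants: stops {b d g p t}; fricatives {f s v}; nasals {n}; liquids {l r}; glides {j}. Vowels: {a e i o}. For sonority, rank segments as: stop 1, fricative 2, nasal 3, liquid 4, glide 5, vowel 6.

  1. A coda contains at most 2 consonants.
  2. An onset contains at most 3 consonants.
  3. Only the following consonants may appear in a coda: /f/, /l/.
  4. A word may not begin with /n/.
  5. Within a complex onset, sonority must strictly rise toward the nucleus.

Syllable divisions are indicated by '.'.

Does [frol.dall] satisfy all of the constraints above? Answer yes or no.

yes

[frol.dall] — σ1 onset /fr/ (2→4 rises), coda /l/ ok; σ2 onset /d/, coda /ll/ (2C) ok → well-formed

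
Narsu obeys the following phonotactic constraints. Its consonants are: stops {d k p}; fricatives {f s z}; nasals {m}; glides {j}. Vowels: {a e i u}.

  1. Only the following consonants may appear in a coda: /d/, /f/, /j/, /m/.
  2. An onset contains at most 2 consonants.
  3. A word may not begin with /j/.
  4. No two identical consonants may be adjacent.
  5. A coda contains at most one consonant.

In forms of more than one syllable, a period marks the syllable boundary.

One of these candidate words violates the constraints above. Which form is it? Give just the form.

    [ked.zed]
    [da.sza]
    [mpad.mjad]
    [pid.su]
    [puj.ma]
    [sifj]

[ked.zed] — σ1 onset /k/, coda /d/ ok; σ2 onset /z/, coda /d/ ok → phonotactically legal
[da.sza] — σ1 onset /d/, coda /∅/ ok; σ2 onset /sz/ (2C), coda /∅/ ok → phonotactically legal
[mpad.mjad] — σ1 onset /mp/ (2C), coda /d/ ok; σ2 onset /mj/ (2C), coda /d/ ok → phonotactically legal
[pid.su] — σ1 onset /p/, coda /d/ ok; σ2 onset /s/, coda /∅/ ok → phonotactically legal
[puj.ma] — σ1 onset /p/, coda /j/ ok; σ2 onset /m/, coda /∅/ ok → phonotactically legal
[sifj] — violates constraint 5: syllable 1 coda /fj/ has 2 consonants (> 1) → phonotactically illegal

[sifj]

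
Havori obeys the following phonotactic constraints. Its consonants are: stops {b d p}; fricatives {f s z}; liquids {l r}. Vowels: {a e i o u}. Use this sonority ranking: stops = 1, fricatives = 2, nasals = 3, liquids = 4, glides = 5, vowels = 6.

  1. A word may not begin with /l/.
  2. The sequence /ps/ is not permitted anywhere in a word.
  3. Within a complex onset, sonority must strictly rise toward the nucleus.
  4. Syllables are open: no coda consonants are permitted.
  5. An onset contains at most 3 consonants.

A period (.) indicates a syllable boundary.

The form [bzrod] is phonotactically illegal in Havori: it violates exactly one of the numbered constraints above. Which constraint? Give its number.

[bzrod]: syllable 1 coda /d/ has 1 consonant (> 0).
This is a violation of constraint 4: "Syllables are open: no coda consonants are permitted."
The remaining constraints (1, 2, 3, 5) are satisfied.

4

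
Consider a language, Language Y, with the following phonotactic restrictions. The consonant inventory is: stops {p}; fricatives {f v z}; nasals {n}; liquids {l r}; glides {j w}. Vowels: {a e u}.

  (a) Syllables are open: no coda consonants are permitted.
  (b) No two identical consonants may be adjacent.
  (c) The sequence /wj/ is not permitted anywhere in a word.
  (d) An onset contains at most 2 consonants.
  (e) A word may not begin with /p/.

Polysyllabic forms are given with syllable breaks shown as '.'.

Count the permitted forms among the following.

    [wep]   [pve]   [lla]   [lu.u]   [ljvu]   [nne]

[wep] — violates constraint (a): syllable 1 coda /p/ has 1 consonant (> 0) → not permitted
[pve] — violates constraint (e): word begins with /p/ → not permitted
[lla] — violates constraint (b): adjacent identical consonants /ll/ → not permitted
[lu.u] — σ1 onset /l/, coda /∅/ ok; σ2 onset /∅/, coda /∅/ ok → permitted
[ljvu] — violates constraint (d): syllable 1 onset /ljv/ has 3 consonants (> 2) → not permitted
[nne] — violates constraint (b): adjacent identical consonants /nn/ → not permitted
Permitted: [lu.u] → 1.

1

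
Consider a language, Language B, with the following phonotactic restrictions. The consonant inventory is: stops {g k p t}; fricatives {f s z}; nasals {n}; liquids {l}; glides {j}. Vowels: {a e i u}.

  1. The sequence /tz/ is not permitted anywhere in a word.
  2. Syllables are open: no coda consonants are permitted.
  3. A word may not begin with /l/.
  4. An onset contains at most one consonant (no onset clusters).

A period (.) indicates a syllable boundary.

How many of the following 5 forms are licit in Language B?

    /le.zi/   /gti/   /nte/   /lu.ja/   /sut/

0

/le.zi/ — violates constraint 3: word begins with /l/ → illicit
/gti/ — violates constraint 4: syllable 1 onset /gt/ has 2 consonants (> 1) → illicit
/nte/ — violates constraint 4: syllable 1 onset /nt/ has 2 consonants (> 1) → illicit
/lu.ja/ — violates constraint 3: word begins with /l/ → illicit
/sut/ — violates constraint 2: syllable 1 coda /t/ has 1 consonant (> 0) → illicit
No form is licit → 0.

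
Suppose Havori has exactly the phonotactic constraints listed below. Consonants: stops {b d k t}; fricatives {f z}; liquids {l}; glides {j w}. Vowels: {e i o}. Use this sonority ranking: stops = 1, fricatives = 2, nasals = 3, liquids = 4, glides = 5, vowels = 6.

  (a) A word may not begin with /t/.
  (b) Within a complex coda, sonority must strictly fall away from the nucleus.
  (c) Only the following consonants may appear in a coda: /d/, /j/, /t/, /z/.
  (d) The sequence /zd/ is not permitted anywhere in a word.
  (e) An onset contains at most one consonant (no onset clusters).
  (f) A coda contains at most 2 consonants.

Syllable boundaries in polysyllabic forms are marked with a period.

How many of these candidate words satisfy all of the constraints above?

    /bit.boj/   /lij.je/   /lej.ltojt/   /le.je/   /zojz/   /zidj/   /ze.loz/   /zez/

6

/bit.boj/ — σ1 onset /b/, coda /t/ ok; σ2 onset /b/, coda /j/ ok → permitted
/lij.je/ — σ1 onset /l/, coda /j/ ok; σ2 onset /j/, coda /∅/ ok → permitted
/lej.ltojt/ — violates constraint (e): syllable 2 onset /lt/ has 2 consonants (> 1) → not permitted
/le.je/ — σ1 onset /l/, coda /∅/ ok; σ2 onset /j/, coda /∅/ ok → permitted
/zojz/ — σ1 onset /z/, coda /jz/ (5→2 falls) ok → permitted
/zidj/ — violates constraint (b): syllable 1 coda /dj/: /d/ (stop, 1) → /j/ (glide, 5) does not fall → not permitted
/ze.loz/ — σ1 onset /z/, coda /∅/ ok; σ2 onset /l/, coda /z/ ok → permitted
/zez/ — σ1 onset /z/, coda /z/ ok → permitted
Permitted: /bit.boj/, /lij.je/, /le.je/, /zojz/, /ze.loz/, /zez/ → 6.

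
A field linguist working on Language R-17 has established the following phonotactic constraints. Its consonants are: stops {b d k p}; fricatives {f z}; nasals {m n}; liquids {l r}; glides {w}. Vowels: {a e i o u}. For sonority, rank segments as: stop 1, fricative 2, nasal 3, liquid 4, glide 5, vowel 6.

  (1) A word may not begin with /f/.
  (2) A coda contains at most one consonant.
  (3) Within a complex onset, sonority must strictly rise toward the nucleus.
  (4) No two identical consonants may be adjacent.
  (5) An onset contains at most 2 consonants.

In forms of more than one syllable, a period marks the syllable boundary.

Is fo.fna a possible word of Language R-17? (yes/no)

no

fo.fna — violates constraint 1: word begins with /f/ → phonotactically illegal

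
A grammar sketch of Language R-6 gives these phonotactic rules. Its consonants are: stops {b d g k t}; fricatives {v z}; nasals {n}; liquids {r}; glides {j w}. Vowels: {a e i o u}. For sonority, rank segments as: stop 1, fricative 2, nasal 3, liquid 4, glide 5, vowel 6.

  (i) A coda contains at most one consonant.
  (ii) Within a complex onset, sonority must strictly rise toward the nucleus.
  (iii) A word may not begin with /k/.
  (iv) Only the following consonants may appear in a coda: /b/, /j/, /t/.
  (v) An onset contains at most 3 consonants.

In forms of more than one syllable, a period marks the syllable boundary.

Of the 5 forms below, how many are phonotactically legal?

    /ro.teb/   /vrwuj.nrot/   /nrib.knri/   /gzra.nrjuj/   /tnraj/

5

/ro.teb/ — σ1 onset /r/, coda /∅/ ok; σ2 onset /t/, coda /b/ ok → phonotactically legal
/vrwuj.nrot/ — σ1 onset /vrw/ (2→4→5 rises), coda /j/ ok; σ2 onset /nr/ (3→4 rises), coda /t/ ok → phonotactically legal
/nrib.knri/ — σ1 onset /nr/ (3→4 rises), coda /b/ ok; σ2 onset /knr/ (1→3→4 rises), coda /∅/ ok → phonotactically legal
/gzra.nrjuj/ — σ1 onset /gzr/ (1→2→4 rises), coda /∅/ ok; σ2 onset /nrj/ (3→4→5 rises), coda /j/ ok → phonotactically legal
/tnraj/ — σ1 onset /tnr/ (1→3→4 rises), coda /j/ ok → phonotactically legal
Phonotactically legal: /ro.teb/, /vrwuj.nrot/, /nrib.knri/, /gzra.nrjuj/, /tnraj/ → 5.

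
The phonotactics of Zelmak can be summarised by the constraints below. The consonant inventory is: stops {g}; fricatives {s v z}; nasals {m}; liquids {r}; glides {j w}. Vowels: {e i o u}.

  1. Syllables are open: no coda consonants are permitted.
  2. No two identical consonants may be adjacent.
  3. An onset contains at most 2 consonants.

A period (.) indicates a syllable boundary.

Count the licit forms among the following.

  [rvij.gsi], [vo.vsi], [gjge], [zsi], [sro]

[rvij.gsi] — violates constraint 1: syllable 1 coda /j/ has 1 consonant (> 0) → illicit
[vo.vsi] — σ1 onset /v/, coda /∅/ ok; σ2 onset /vs/ (2C), coda /∅/ ok → licit
[gjge] — violates constraint 3: syllable 1 onset /gjg/ has 3 consonants (> 2) → illicit
[zsi] — σ1 onset /zs/ (2C), coda /∅/ ok → licit
[sro] — σ1 onset /sr/ (2C), coda /∅/ ok → licit
Licit: [vo.vsi], [zsi], [sro] → 3.

3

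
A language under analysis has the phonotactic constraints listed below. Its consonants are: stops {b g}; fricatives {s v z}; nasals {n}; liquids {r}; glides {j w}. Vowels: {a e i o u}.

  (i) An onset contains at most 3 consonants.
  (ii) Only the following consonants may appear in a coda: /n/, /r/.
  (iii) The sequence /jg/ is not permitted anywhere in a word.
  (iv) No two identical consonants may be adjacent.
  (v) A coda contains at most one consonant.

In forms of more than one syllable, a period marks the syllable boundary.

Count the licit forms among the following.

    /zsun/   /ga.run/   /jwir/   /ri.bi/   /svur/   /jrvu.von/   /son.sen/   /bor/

/zsun/ — σ1 onset /zs/ (2C), coda /n/ ok → licit
/ga.run/ — σ1 onset /g/, coda /∅/ ok; σ2 onset /r/, coda /n/ ok → licit
/jwir/ — σ1 onset /jw/ (2C), coda /r/ ok → licit
/ri.bi/ — σ1 onset /r/, coda /∅/ ok; σ2 onset /b/, coda /∅/ ok → licit
/svur/ — σ1 onset /sv/ (2C), coda /r/ ok → licit
/jrvu.von/ — σ1 onset /jrv/ (3C), coda /∅/ ok; σ2 onset /v/, coda /n/ ok → licit
/son.sen/ — σ1 onset /s/, coda /n/ ok; σ2 onset /s/, coda /n/ ok → licit
/bor/ — σ1 onset /b/, coda /r/ ok → licit
Licit: /zsun/, /ga.run/, /jwir/, /ri.bi/, /svur/, /jrvu.von/, /son.sen/, /bor/ → 8.

8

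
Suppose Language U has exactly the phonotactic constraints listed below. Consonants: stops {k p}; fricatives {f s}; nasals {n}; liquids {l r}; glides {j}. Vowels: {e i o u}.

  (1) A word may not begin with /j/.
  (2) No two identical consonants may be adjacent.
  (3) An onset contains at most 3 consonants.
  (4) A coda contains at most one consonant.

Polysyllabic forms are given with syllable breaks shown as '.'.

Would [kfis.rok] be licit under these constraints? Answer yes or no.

[kfis.rok] — σ1 onset /kf/ (2C), coda /s/ ok; σ2 onset /r/, coda /k/ ok → licit

yes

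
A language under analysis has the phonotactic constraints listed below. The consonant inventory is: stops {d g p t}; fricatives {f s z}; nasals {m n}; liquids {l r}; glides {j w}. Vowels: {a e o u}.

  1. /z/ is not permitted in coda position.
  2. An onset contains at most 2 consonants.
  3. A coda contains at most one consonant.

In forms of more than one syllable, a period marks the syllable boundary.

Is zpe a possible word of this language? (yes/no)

zpe — σ1 onset /zp/ (2C), coda /∅/ ok → well-formed

yes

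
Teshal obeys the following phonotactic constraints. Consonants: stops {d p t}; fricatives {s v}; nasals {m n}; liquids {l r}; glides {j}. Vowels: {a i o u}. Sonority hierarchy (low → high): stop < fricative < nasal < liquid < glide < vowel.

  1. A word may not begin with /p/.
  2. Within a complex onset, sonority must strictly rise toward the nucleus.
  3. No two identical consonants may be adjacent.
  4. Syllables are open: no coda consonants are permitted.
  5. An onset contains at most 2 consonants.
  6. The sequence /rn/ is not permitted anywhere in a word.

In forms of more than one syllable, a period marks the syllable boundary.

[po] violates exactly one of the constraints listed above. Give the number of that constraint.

[po]: word begins with /p/.
This is a violation of constraint 1: "A word may not begin with /p/."
The remaining constraints (2, 3, 4, 5, 6) are satisfied.

1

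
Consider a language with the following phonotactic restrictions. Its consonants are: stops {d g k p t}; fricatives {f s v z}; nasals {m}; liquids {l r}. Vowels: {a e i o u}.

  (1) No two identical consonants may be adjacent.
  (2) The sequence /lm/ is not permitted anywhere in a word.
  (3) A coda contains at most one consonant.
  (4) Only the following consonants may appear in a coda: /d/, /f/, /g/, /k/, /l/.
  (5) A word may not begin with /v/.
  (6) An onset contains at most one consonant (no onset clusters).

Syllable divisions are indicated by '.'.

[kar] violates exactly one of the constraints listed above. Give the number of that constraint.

[kar]: syllable 1 coda contains /r/, which is not a licensed coda consonant.
This is a violation of constraint 4: "Only the following consonants may appear in a coda: /d/, /f/, /g/, /k/, /l/."
The remaining constraints (1, 2, 3, 5, 6) are satisfied.

4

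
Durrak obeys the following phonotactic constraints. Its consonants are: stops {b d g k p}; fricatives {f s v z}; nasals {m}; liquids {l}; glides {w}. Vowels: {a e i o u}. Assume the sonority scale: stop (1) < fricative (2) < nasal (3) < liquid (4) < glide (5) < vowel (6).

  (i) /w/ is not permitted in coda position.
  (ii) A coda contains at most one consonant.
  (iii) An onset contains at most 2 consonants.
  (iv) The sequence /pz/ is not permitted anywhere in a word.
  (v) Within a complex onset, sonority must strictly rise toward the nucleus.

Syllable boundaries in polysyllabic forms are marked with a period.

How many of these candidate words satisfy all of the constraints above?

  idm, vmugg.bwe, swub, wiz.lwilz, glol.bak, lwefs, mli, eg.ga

4

idm — violates constraint (ii): syllable 1 coda /dm/ has 2 consonants (> 1) → illicit
vmugg.bwe — violates constraint (ii): syllable 1 coda /gg/ has 2 consonants (> 1) → illicit
swub — σ1 onset /sw/ (2→5 rises), coda /b/ ok → licit
wiz.lwilz — violates constraint (ii): syllable 2 coda /lz/ has 2 consonants (> 1) → illicit
glol.bak — σ1 onset /gl/ (1→4 rises), coda /l/ ok; σ2 onset /b/, coda /k/ ok → licit
lwefs — violates constraint (ii): syllable 1 coda /fs/ has 2 consonants (> 1) → illicit
mli — σ1 onset /ml/ (3→4 rises), coda /∅/ ok → licit
eg.ga — σ1 onset /∅/, coda /g/ ok; σ2 onset /g/, coda /∅/ ok → licit
Licit: swub, glol.bak, mli, eg.ga → 4.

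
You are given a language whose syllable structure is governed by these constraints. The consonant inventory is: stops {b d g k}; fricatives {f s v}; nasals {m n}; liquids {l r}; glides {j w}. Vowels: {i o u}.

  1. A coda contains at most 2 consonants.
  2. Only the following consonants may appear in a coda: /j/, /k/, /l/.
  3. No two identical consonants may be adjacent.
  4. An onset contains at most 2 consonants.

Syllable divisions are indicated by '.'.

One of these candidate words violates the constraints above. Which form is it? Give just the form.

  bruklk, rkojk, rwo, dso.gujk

bruklk — violates constraint 1: syllable 1 coda /klk/ has 3 consonants (> 2) → phonotactically illegal
rkojk — σ1 onset /rk/ (2C), coda /jk/ (2C) ok → phonotactically legal
rwo — σ1 onset /rw/ (2C), coda /∅/ ok → phonotactically legal
dso.gujk — σ1 onset /ds/ (2C), coda /∅/ ok; σ2 onset /g/, coda /jk/ (2C) ok → phonotactically legal

bruklk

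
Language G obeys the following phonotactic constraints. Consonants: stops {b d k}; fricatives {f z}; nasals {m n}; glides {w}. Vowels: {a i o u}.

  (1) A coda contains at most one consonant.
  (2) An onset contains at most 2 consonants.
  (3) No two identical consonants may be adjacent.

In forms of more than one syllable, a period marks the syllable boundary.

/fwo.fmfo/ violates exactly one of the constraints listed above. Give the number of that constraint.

2

/fwo.fmfo/: syllable 2 onset /fmf/ has 3 consonants (> 2).
This is a violation of constraint 2: "An onset contains at most 2 consonants."
The remaining constraints (1, 3) are satisfied.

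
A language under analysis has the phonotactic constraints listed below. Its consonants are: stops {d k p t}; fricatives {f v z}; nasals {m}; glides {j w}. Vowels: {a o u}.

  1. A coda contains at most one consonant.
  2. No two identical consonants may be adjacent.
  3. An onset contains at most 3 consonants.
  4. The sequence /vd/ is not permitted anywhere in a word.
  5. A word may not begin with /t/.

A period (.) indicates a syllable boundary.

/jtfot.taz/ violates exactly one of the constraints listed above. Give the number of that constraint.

/jtfot.taz/: adjacent identical consonants /tt/.
This is a violation of constraint 2: "No two identical consonants may be adjacent."
The remaining constraints (1, 3, 4, 5) are satisfied.

2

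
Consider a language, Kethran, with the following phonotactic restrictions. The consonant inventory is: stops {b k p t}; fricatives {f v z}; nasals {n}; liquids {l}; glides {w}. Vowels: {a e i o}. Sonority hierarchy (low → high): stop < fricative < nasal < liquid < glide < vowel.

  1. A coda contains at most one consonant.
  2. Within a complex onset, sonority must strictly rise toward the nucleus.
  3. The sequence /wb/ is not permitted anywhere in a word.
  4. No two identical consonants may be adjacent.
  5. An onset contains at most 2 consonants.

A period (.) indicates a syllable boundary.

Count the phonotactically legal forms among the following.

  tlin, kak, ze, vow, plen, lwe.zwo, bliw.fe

tlin — σ1 onset /tl/ (1→4 rises), coda /n/ ok → phonotactically legal
kak — σ1 onset /k/, coda /k/ ok → phonotactically legal
ze — σ1 onset /z/, coda /∅/ ok → phonotactically legal
vow — σ1 onset /v/, coda /w/ ok → phonotactically legal
plen — σ1 onset /pl/ (1→4 rises), coda /n/ ok → phonotactically legal
lwe.zwo — σ1 onset /lw/ (4→5 rises), coda /∅/ ok; σ2 onset /zw/ (2→5 rises), coda /∅/ ok → phonotactically legal
bliw.fe — σ1 onset /bl/ (1→4 rises), coda /w/ ok; σ2 onset /f/, coda /∅/ ok → phonotactically legal
Phonotactically legal: tlin, kak, ze, vow, plen, lwe.zwo, bliw.fe → 7.

7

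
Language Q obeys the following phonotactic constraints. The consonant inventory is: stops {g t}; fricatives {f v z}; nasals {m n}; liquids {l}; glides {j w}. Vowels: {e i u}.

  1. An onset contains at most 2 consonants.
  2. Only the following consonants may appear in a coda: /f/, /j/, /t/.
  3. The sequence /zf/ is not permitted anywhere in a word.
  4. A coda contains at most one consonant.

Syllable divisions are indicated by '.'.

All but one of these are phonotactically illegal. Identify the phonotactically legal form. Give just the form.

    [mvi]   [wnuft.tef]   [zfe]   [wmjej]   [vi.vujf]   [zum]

[mvi]

[mvi] — σ1 onset /mv/ (2C), coda /∅/ ok → phonotactically legal
[wnuft.tef] — violates constraint 4: syllable 1 coda /ft/ has 2 consonants (> 1) → phonotactically illegal
[zfe] — violates constraint 3: contains banned sequence /zf/ → phonotactically illegal
[wmjej] — violates constraint 1: syllable 1 onset /wmj/ has 3 consonants (> 2) → phonotactically illegal
[vi.vujf] — violates constraint 4: syllable 2 coda /jf/ has 2 consonants (> 1) → phonotactically illegal
[zum] — violates constraint 2: syllable 1 coda contains /m/, which is not a licensed coda consonant → phonotactically illegal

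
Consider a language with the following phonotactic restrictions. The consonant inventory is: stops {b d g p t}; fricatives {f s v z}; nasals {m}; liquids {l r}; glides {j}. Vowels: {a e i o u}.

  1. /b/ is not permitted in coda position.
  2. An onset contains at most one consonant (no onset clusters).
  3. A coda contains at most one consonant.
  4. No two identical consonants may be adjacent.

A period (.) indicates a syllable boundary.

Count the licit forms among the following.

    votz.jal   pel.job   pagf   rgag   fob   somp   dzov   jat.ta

0

votz.jal — violates constraint 3: syllable 1 coda /tz/ has 2 consonants (> 1) → illicit
pel.job — violates constraint 1: syllable 2 coda contains /b/ → illicit
pagf — violates constraint 3: syllable 1 coda /gf/ has 2 consonants (> 1) → illicit
rgag — violates constraint 2: syllable 1 onset /rg/ has 2 consonants (> 1) → illicit
fob — violates constraint 1: syllable 1 coda contains /b/ → illicit
somp — violates constraint 3: syllable 1 coda /mp/ has 2 consonants (> 1) → illicit
dzov — violates constraint 2: syllable 1 onset /dz/ has 2 consonants (> 1) → illicit
jat.ta — violates constraint 4: adjacent identical consonants /tt/ → illicit
No form is licit → 0.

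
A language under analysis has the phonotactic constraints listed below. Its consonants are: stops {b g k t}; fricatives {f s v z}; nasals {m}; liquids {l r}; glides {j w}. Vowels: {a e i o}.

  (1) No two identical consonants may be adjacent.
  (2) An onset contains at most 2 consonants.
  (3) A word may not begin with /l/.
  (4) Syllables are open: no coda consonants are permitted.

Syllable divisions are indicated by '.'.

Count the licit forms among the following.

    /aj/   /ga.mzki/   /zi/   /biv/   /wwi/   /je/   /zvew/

/aj/ — violates constraint 4: syllable 1 coda /j/ has 1 consonant (> 0) → illicit
/ga.mzki/ — violates constraint 2: syllable 2 onset /mzk/ has 3 consonants (> 2) → illicit
/zi/ — σ1 onset /z/, coda /∅/ ok → licit
/biv/ — violates constraint 4: syllable 1 coda /v/ has 1 consonant (> 0) → illicit
/wwi/ — violates constraint 1: adjacent identical consonants /ww/ → illicit
/je/ — σ1 onset /j/, coda /∅/ ok → licit
/zvew/ — violates constraint 4: syllable 1 coda /w/ has 1 consonant (> 0) → illicit
Licit: /zi/, /je/ → 2.

2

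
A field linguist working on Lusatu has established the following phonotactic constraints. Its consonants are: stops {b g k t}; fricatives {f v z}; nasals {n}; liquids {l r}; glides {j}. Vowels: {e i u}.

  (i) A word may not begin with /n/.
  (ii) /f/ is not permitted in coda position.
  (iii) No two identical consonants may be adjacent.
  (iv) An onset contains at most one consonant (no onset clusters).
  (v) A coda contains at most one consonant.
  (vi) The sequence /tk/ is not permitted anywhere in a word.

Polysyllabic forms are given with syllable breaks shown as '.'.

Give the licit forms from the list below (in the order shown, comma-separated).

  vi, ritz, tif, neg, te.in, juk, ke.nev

vi — σ1 onset /v/, coda /∅/ ok → licit
ritz — violates constraint (v): syllable 1 coda /tz/ has 2 consonants (> 1) → illicit
tif — violates constraint (ii): syllable 1 coda contains /f/ → illicit
neg — violates constraint (i): word begins with /n/ → illicit
te.in — σ1 onset /t/, coda /∅/ ok; σ2 onset /∅/, coda /n/ ok → licit
juk — σ1 onset /j/, coda /k/ ok → licit
ke.nev — σ1 onset /k/, coda /∅/ ok; σ2 onset /n/, coda /v/ ok → licit

vi, te.in, juk, ke.nev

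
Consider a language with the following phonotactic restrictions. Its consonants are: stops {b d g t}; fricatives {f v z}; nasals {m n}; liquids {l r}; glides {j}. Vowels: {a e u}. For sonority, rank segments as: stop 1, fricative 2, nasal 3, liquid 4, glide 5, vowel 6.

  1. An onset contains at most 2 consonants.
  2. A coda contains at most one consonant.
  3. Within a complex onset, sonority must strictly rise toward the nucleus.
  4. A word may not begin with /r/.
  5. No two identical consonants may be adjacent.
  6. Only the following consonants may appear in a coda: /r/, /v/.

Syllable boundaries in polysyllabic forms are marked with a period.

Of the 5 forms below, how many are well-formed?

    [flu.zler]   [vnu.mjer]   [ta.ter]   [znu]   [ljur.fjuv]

[flu.zler] — σ1 onset /fl/ (2→4 rises), coda /∅/ ok; σ2 onset /zl/ (2→4 rises), coda /r/ ok → well-formed
[vnu.mjer] — σ1 onset /vn/ (2→3 rises), coda /∅/ ok; σ2 onset /mj/ (3→5 rises), coda /r/ ok → well-formed
[ta.ter] — σ1 onset /t/, coda /∅/ ok; σ2 onset /t/, coda /r/ ok → well-formed
[znu] — σ1 onset /zn/ (2→3 rises), coda /∅/ ok → well-formed
[ljur.fjuv] — σ1 onset /lj/ (4→5 rises), coda /r/ ok; σ2 onset /fj/ (2→5 rises), coda /v/ ok → well-formed
Well-formed: [flu.zler], [vnu.mjer], [ta.ter], [znu], [ljur.fjuv] → 5.

5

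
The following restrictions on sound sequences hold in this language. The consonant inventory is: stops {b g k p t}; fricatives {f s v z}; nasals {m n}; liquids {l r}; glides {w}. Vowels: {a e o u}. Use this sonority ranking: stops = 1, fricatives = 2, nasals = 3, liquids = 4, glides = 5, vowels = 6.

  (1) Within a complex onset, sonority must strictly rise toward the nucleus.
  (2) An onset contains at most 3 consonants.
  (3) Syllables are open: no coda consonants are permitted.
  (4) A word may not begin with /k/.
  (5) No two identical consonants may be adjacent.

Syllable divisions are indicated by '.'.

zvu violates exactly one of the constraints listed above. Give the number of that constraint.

zvu: syllable 1 onset /zv/: /z/ (fricative, 2) → /v/ (fricative, 2) does not rise.
This is a violation of constraint 1: "Within a complex onset, sonority must strictly rise toward the nucleus."
The remaining constraints (2, 3, 4, 5) are satisfied.

1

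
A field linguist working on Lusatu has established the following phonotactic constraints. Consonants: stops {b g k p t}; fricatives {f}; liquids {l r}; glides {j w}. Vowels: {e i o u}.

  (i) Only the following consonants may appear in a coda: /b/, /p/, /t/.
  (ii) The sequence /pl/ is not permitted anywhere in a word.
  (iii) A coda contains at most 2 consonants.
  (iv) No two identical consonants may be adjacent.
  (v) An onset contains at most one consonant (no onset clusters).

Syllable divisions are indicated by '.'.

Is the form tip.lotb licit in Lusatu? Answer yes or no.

tip.lotb — violates constraint (ii): contains banned sequence /pl/ → illicit

no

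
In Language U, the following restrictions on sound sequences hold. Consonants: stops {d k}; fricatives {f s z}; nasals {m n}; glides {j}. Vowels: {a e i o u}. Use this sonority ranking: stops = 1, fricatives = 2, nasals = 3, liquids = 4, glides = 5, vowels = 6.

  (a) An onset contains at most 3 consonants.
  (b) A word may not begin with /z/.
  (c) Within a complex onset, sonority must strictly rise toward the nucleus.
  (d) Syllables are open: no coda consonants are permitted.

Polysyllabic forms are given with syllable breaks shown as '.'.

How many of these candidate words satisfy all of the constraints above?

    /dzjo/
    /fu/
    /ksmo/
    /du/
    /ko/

/dzjo/ — σ1 onset /dzj/ (1→2→5 rises), coda /∅/ ok → well-formed
/fu/ — σ1 onset /f/, coda /∅/ ok → well-formed
/ksmo/ — σ1 onset /ksm/ (1→2→3 rises), coda /∅/ ok → well-formed
/du/ — σ1 onset /d/, coda /∅/ ok → well-formed
/ko/ — σ1 onset /k/, coda /∅/ ok → well-formed
Well-formed: /dzjo/, /fu/, /ksmo/, /du/, /ko/ → 5.

5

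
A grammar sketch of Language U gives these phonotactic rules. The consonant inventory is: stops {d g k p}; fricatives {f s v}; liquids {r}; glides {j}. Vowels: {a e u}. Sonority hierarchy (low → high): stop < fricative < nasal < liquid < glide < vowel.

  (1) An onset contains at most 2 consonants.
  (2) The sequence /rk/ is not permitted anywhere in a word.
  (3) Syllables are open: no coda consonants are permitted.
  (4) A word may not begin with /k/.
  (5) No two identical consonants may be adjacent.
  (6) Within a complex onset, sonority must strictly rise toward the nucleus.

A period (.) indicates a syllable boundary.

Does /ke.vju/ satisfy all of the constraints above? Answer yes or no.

no

/ke.vju/ — violates constraint 4: word begins with /k/ → ill-formed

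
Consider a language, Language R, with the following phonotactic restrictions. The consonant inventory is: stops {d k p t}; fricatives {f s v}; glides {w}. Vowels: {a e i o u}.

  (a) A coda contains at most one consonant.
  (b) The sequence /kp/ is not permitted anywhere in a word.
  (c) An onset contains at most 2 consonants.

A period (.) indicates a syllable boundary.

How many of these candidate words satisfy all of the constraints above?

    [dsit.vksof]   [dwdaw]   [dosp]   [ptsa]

[dsit.vksof] — violates constraint (c): syllable 2 onset /vks/ has 3 consonants (> 2) → phonotactically illegal
[dwdaw] — violates constraint (c): syllable 1 onset /dwd/ has 3 consonants (> 2) → phonotactically illegal
[dosp] — violates constraint (a): syllable 1 coda /sp/ has 2 consonants (> 1) → phonotactically illegal
[ptsa] — violates constraint (c): syllable 1 onset /pts/ has 3 consonants (> 2) → phonotactically illegal
No form is phonotactically legal → 0.

0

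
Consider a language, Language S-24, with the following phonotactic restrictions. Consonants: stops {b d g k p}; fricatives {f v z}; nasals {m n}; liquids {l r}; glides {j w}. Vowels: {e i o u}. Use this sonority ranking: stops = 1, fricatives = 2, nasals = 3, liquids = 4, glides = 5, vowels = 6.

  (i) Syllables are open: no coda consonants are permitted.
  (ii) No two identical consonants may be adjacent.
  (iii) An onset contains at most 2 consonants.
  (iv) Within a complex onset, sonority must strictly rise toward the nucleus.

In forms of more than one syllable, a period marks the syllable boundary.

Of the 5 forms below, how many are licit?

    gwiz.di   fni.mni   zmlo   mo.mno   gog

0

gwiz.di — violates constraint (i): syllable 1 coda /z/ has 1 consonant (> 0) → illicit
fni.mni — violates constraint (iv): syllable 2 onset /mn/: /m/ (nasal, 3) → /n/ (nasal, 3) does not rise → illicit
zmlo — violates constraint (iii): syllable 1 onset /zml/ has 3 consonants (> 2) → illicit
mo.mno — violates constraint (iv): syllable 2 onset /mn/: /m/ (nasal, 3) → /n/ (nasal, 3) does not rise → illicit
gog — violates constraint (i): syllable 1 coda /g/ has 1 consonant (> 0) → illicit
No form is licit → 0.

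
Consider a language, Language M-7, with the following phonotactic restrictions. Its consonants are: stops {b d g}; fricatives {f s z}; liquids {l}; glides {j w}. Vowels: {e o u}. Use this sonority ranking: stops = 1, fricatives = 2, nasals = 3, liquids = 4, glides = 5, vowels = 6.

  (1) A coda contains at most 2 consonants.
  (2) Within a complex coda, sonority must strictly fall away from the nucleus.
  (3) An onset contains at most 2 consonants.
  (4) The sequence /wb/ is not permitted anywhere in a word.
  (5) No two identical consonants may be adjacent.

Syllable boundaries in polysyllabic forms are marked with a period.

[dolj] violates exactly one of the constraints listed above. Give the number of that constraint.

2

[dolj]: syllable 1 coda /lj/: /l/ (liquid, 4) → /j/ (glide, 5) does not fall.
This is a violation of constraint 2: "Within a complex coda, sonority must strictly fall away from the nucleus."
The remaining constraints (1, 3, 4, 5) are satisfied.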